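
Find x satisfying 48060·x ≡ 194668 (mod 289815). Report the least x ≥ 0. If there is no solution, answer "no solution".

no solution

gcd(48060, 289815):
289815 = 6*48060 + 1455
48060 = 33*1455 + 45
1455 = 32*45 + 15
45 = 3*15 + 0
gcd = 15, but 15 ∤ 194668, so the congruence has no solution.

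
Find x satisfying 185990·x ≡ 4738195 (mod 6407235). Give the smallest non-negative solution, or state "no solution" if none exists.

788330

First find gcd(185990, 6407235):
6407235 = 34*185990 + 83575
185990 = 2*83575 + 18840
83575 = 4*18840 + 8215
18840 = 2*8215 + 2410
8215 = 3*2410 + 985
2410 = 2*985 + 440
985 = 2*440 + 105
440 = 4*105 + 20
105 = 5*20 + 5
20 = 4*5 + 0
gcd = 5 and 5 | 4738195, so solutions exist. Divide through by 5: 37198x ≡ 947639 (mod 1281447).
Now find 37198⁻¹ mod 1281447:
1281447 = 34×37198 + 16715
37198 = 2×16715 + 3768
16715 = 4×3768 + 1643
3768 = 2×1643 + 482
1643 = 3×482 + 197
482 = 2×197 + 88
197 = 2×88 + 21
88 = 4×21 + 4
21 = 5×4 + 1
4 = 4×1 + 0
Back-substitute:
1 = 21 − 5·4
1 = −5·88 + 21·21
1 = 21·197 − 47·88
1 = −47·482 + 115·197
1 = 115·1643 − 392·482
1 = −392·3768 + 899·1643
1 = 899·16715 − 3988·3768
1 = −3988·37198 + 8875·16715
1 = 8875·1281447 − 305738·37198
So 37198·(-305738) ≡ 1 (mod 1281447), i.e. 37198⁻¹ ≡ 975709.
Then x ≡ 975709·947639 ≡ 788330 (mod 1281447); the smallest non-negative solution is x = 788330.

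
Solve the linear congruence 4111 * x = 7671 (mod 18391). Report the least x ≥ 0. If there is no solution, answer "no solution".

7522

First find gcd(4111, 18391):
18391 = 4*4111 + 1947
4111 = 2*1947 + 217
1947 = 8*217 + 211
217 = 1*211 + 6
211 = 35*6 + 1
6 = 6*1 + 0
gcd = 1, so a unique solution mod 18391 exists.
Back-substitute for the Bézout coefficients:
1 = 211 − 35·6
1 = −35·217 + 36·211
1 = 36·1947 − 323·217
1 = −323·4111 + 682·1947
1 = 682·18391 − 3051·4111
So 4111·(-3051) ≡ 1 (mod 18391), giving 4111⁻¹ ≡ 15340.
x ≡ 4111⁻¹·7671 ≡ 15340·7671 ≡ 7522 (mod 18391).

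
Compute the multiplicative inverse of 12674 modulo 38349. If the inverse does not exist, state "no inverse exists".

17474

Extended Euclidean algorithm:
38349 = 3×12674 + 327
12674 = 38×327 + 248
327 = 1×248 + 79
248 = 3×79 + 11
79 = 7×11 + 2
11 = 5×2 + 1
2 = 2×1 + 0
Since gcd(12674, 38349) = 1, back-substitute to write 1 as a combination:
1 = 11 − 5·2
1 = −5·79 + 36·11
1 = 36·248 − 113·79
1 = −113·327 + 149·248
1 = 149·12674 − 5775·327
1 = −5775·38349 + 17474·12674
So 12674·17474 ≡ 1 (mod 38349).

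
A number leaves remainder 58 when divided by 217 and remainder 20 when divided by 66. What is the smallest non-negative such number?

Write x = 58 + 217·k. Then 217·k ≡ 20 − 58 ≡ 28 (mod 66).
Need 217⁻¹ mod 66. Extended Euclid on (66, 19):
66 = 3×19 + 9
19 = 2×9 + 1
9 = 9×1 + 0
Back-substitute:
1 = 19 − 2·9
1 = −2·66 + 7·19
217⁻¹ ≡ 7 (mod 66), so k ≡ 7·28 ≡ 64 (mod 66).
x = 58 + 217·64 = 13946.

13946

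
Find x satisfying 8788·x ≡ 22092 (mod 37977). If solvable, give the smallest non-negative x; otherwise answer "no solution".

First find gcd(8788, 37977):
37977 = 4*8788 + 2825
8788 = 3*2825 + 313
2825 = 9*313 + 8
313 = 39*8 + 1
8 = 8*1 + 0
gcd = 1, so a unique solution mod 37977 exists.
Back-substitute for the Bézout coefficients:
1 = 313 − 39·8
1 = −39·2825 + 352·313
1 = 352·8788 − 1095·2825
1 = −1095·37977 + 4732·8788
So 8788·(4732) ≡ 1 (mod 37977), giving 8788⁻¹ ≡ 4732.
x ≡ 8788⁻¹·22092 ≡ 4732·22092 ≡ 26640 (mod 37977).

26640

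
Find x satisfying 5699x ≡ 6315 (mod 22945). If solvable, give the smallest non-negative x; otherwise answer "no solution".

First find gcd(5699, 22945):
22945 = 4×5699 + 149
5699 = 38×149 + 37
149 = 4×37 + 1
37 = 37×1 + 0
gcd = 1, so a unique solution mod 22945 exists.
Back-substitute for the Bézout coefficients:
1 = 149 − 4·37
1 = −4·5699 + 153·149
1 = 153·22945 − 616·5699
So 5699·(-616) ≡ 1 (mod 22945), giving 5699⁻¹ ≡ 22329.
x ≡ 5699⁻¹·6315 ≡ 22329·6315 ≡ 10610 (mod 22945).

10610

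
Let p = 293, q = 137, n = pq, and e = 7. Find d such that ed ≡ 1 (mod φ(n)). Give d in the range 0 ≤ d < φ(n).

34039

φ(n) = (p−1)(q−1) = 292·136 = 39712.
Need d with 7·d ≡ 1 (mod 39712). Apply the extended Euclidean algorithm:
39712 = 5673×7 + 1
7 = 7×1 + 0
Back-substitute:
1 = 39712 − 5673·7
So 7·(-5673) ≡ 1 (mod 39712), hence d ≡ -5673 ≡ 34039 (mod 39712).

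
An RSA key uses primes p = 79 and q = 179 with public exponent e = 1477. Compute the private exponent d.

13837

φ(n) = (p−1)(q−1) = 78·178 = 13884.
Need d with 1477·d ≡ 1 (mod 13884). Apply the extended Euclidean algorithm:
13884 = 9·1477 + 591
1477 = 2·591 + 295
591 = 2·295 + 1
295 = 295·1 + 0
Back-substitute:
1 = 591 − 2·295
1 = −2·1477 + 5·591
1 = 5·13884 − 47·1477
So 1477·(-47) ≡ 1 (mod 13884), hence d ≡ -47 ≡ 13837 (mod 13884).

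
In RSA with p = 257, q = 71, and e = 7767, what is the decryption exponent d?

φ(n) = (p−1)(q−1) = 256·70 = 17920.
Need d with 7767·d ≡ 1 (mod 17920). Apply the extended Euclidean algorithm:
17920 = 2*7767 + 2386
7767 = 3*2386 + 609
2386 = 3*609 + 559
609 = 1*559 + 50
559 = 11*50 + 9
50 = 5*9 + 5
9 = 1*5 + 4
5 = 1*4 + 1
4 = 4*1 + 0
Back-substitute:
1 = 5 − 4
1 = −9 + 2·5
1 = 2·50 − 11·9
1 = −11·559 + 123·50
1 = 123·609 − 134·559
1 = −134·2386 + 525·609
1 = 525·7767 − 1709·2386
1 = −1709·17920 + 3943·7767
So 7767·3943 ≡ 1 (mod 17920), hence d = 3943.

3943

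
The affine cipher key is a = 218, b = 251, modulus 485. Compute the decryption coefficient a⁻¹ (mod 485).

287

Extended Euclidean algorithm:
485 = 2*218 + 49
218 = 4*49 + 22
49 = 2*22 + 5
22 = 4*5 + 2
5 = 2*2 + 1
2 = 2*1 + 0
The gcd is 1. Working backward:
1 = 5 − 2·2
1 = −2·22 + 9·5
1 = 9·49 − 20·22
1 = −20·218 + 89·49
1 = 89·485 − 198·218
Thus 218·(-198) ≡ 1 (mod 485); reducing, -198 mod 485 = 287.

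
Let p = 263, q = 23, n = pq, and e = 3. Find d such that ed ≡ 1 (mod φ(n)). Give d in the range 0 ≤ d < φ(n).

φ(n) = (p−1)(q−1) = 262·22 = 5764.
Need d with 3·d ≡ 1 (mod 5764). Apply the extended Euclidean algorithm:
5764 = 1921*3 + 1
3 = 3*1 + 0
Back-substitute:
1 = 5764 − 1921·3
So 3·(-1921) ≡ 1 (mod 5764), hence d ≡ -1921 ≡ 3843 (mod 5764).

3843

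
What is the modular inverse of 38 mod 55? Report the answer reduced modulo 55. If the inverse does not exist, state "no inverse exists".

42

gcd(55, 38) by repeated division:
55 = 1*38 + 17
38 = 2*17 + 4
17 = 4*4 + 1
4 = 4*1 + 0
The gcd is 1. Working backward:
1 = 17 − 4·4
1 = −4·38 + 9·17
1 = 9·55 − 13·38
So 38·(-13) ≡ 1 (mod 55), and -13 ≡ 42 (mod 55).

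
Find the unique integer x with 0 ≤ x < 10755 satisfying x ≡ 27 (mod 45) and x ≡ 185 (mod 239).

2097

Write x = 27 + 45·k. Then 45·k ≡ 185 − 27 ≡ 158 (mod 239).
Need 45⁻¹ mod 239. Extended Euclid on (239, 45):
239 = 5×45 + 14
45 = 3×14 + 3
14 = 4×3 + 2
3 = 1×2 + 1
2 = 2×1 + 0
Back-substitute:
1 = 3 − 2
1 = −14 + 5·3
1 = 5·45 − 16·14
1 = −16·239 + 85·45
45⁻¹ ≡ 85 (mod 239), so k ≡ 85·158 ≡ 46 (mod 239).
x = 27 + 45·46 = 2097.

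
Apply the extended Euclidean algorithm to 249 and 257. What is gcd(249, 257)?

Repeated division:
257 = 1×249 + 8
249 = 31×8 + 1
8 = 8×1 + 0
gcd(249, 257) = 1.
Working backward:
1 = 249 − 31·8
1 = −31·257 + 32·249
So 1 = (-31)·257 + (32)·249.

1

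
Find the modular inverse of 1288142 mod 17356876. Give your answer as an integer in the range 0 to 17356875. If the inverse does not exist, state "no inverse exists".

no inverse exists

Euclidean algorithm on 17356876, 1288142:
17356876 = 13*1288142 + 611030
1288142 = 2*611030 + 66082
611030 = 9*66082 + 16292
66082 = 4*16292 + 914
16292 = 17*914 + 754
914 = 1*754 + 160
754 = 4*160 + 114
160 = 1*114 + 46
114 = 2*46 + 22
46 = 2*22 + 2
22 = 11*2 + 0
gcd(1288142, 17356876) = 2 ≠ 1, so 1288142 has no multiplicative inverse modulo 17356876.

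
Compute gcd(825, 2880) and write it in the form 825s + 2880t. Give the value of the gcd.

Euclidean algorithm:
2880 = 3×825 + 405
825 = 2×405 + 15
405 = 27×15 + 0
gcd(825, 2880) = 15.
Express as a combination:
15 = 825 − 2·405
15 = −2·2880 + 7·825
So 15 = (-2)·2880 + (7)·825.

15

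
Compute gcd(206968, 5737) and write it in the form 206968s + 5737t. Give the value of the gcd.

1

Apply Euclid's algorithm to 206968 and 5737:
206968 = 36*5737 + 436
5737 = 13*436 + 69
436 = 6*69 + 22
69 = 3*22 + 3
22 = 7*3 + 1
3 = 3*1 + 0
gcd(206968, 5737) = 1.
Back-substituting:
1 = 22 − 7·3
1 = −7·69 + 22·22
1 = 22·436 − 139·69
1 = −139·5737 + 1829·436
1 = 1829·206968 − 65983·5737
So 1 = (1829)·206968 + (-65983)·5737.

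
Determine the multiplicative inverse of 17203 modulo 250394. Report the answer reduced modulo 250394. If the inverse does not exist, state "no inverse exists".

Extended Euclidean algorithm:
250394 = 14×17203 + 9552
17203 = 1×9552 + 7651
9552 = 1×7651 + 1901
7651 = 4×1901 + 47
1901 = 40×47 + 21
47 = 2×21 + 5
21 = 4×5 + 1
5 = 5×1 + 0
The gcd is 1. Working backward:
1 = 21 − 4·5
1 = −4·47 + 9·21
1 = 9·1901 − 364·47
1 = −364·7651 + 1465·1901
1 = 1465·9552 − 1829·7651
1 = −1829·17203 + 3294·9552
1 = 3294·250394 − 47945·17203
So 17203·(-47945) ≡ 1 (mod 250394), and -47945 ≡ 202449 (mod 250394).

202449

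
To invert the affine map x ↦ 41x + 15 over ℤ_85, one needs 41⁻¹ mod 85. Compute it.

Run Euclid on (85, 41):
85 = 2×41 + 3
41 = 13×3 + 2
3 = 1×2 + 1
2 = 2×1 + 0
The gcd is 1. Working backward:
1 = 3 − 2
1 = −41 + 14·3
1 = 14·85 − 29·41
Hence 41⁻¹ ≡ -29 ≡ 56 (mod 85).

56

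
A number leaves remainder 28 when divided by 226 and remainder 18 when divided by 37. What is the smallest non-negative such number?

Write x = 28 + 226·k. Then 226·k ≡ 18 − 28 ≡ 27 (mod 37).
Need 226⁻¹ mod 37. Extended Euclid on (37, 4):
37 = 9*4 + 1
4 = 4*1 + 0
Back-substitute:
1 = 37 − 9·4
226⁻¹ ≡ 28 (mod 37), so k ≡ 28·27 ≡ 16 (mod 37).
x = 28 + 226·16 = 3644.

3644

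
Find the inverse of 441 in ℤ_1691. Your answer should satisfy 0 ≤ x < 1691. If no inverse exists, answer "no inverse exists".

gcd(1691, 441) by repeated division:
1691 = 3·441 + 368
441 = 1·368 + 73
368 = 5·73 + 3
73 = 24·3 + 1
3 = 3·1 + 0
gcd = 1, so the inverse exists. Back-substitute:
1 = 73 − 24·3
1 = −24·368 + 121·73
1 = 121·441 − 145·368
1 = −145·1691 + 556·441
So 441·556 ≡ 1 (mod 1691).

556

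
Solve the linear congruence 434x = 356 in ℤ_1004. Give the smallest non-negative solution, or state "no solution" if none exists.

482

First find gcd(434, 1004):
1004 = 2×434 + 136
434 = 3×136 + 26
136 = 5×26 + 6
26 = 4×6 + 2
6 = 3×2 + 0
gcd = 2 and 2 | 356, so solutions exist. Divide through by 2: 217x ≡ 178 (mod 502).
Now find 217⁻¹ mod 502:
502 = 2·217 + 68
217 = 3·68 + 13
68 = 5·13 + 3
13 = 4·3 + 1
3 = 3·1 + 0
Back-substitute:
1 = 13 − 4·3
1 = −4·68 + 21·13
1 = 21·217 − 67·68
1 = −67·502 + 155·217
So 217⁻¹ ≡ 155 (mod 502).
Then x ≡ 155·178 ≡ 482 (mod 502); the smallest non-negative solution is x = 482.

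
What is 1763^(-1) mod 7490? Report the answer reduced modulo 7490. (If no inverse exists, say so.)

Extended Euclidean algorithm:
7490 = 4*1763 + 438
1763 = 4*438 + 11
438 = 39*11 + 9
11 = 1*9 + 2
9 = 4*2 + 1
2 = 2*1 + 0
Since gcd(1763, 7490) = 1, back-substitute to write 1 as a combination:
1 = 9 − 4·2
1 = −4·11 + 5·9
1 = 5·438 − 199·11
1 = −199·1763 + 801·438
1 = 801·7490 − 3403·1763
Thus 1763·(-3403) ≡ 1 (mod 7490); reducing, -3403 mod 7490 = 4087.

4087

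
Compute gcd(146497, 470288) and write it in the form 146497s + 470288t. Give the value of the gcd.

13

Euclidean algorithm:
470288 = 3*146497 + 30797
146497 = 4*30797 + 23309
30797 = 1*23309 + 7488
23309 = 3*7488 + 845
7488 = 8*845 + 728
845 = 1*728 + 117
728 = 6*117 + 26
117 = 4*26 + 13
26 = 2*13 + 0
gcd(146497, 470288) = 13.
Back-substituting:
13 = 117 − 4·26
13 = −4·728 + 25·117
13 = 25·845 − 29·728
13 = −29·7488 + 257·845
13 = 257·23309 − 800·7488
13 = −800·30797 + 1057·23309
13 = 1057·146497 − 5028·30797
13 = −5028·470288 + 16141·146497
So 13 = (-5028)·470288 + (16141)·146497.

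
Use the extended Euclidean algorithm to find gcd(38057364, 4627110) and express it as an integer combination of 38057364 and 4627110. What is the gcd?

6

Euclidean algorithm:
38057364 = 8×4627110 + 1040484
4627110 = 4×1040484 + 465174
1040484 = 2×465174 + 110136
465174 = 4×110136 + 24630
110136 = 4×24630 + 11616
24630 = 2×11616 + 1398
11616 = 8×1398 + 432
1398 = 3×432 + 102
432 = 4×102 + 24
102 = 4×24 + 6
24 = 4×6 + 0
gcd(38057364, 4627110) = 6.
Express as a combination:
6 = 102 − 4·24
6 = −4·432 + 17·102
6 = 17·1398 − 55·432
6 = −55·11616 + 457·1398
6 = 457·24630 − 969·11616
6 = −969·110136 + 4333·24630
6 = 4333·465174 − 18301·110136
6 = −18301·1040484 + 40935·465174
6 = 40935·4627110 − 182041·1040484
6 = −182041·38057364 + 1497263·4627110
So 6 = (-182041)·38057364 + (1497263)·4627110.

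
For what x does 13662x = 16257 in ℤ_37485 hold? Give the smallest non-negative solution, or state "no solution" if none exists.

no solution

gcd(13662, 37485):
37485 = 2×13662 + 10161
13662 = 1×10161 + 3501
10161 = 2×3501 + 3159
3501 = 1×3159 + 342
3159 = 9×342 + 81
342 = 4×81 + 18
81 = 4×18 + 9
18 = 2×9 + 0
gcd = 9, but 9 ∤ 16257, so the congruence has no solution.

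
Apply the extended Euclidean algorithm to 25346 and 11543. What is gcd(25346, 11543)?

1

Repeated division:
25346 = 2*11543 + 2260
11543 = 5*2260 + 243
2260 = 9*243 + 73
243 = 3*73 + 24
73 = 3*24 + 1
24 = 24*1 + 0
gcd(25346, 11543) = 1.
Back-substituting:
1 = 73 − 3·24
1 = −3·243 + 10·73
1 = 10·2260 − 93·243
1 = −93·11543 + 475·2260
1 = 475·25346 − 1043·11543
So 1 = (475)·25346 + (-1043)·11543.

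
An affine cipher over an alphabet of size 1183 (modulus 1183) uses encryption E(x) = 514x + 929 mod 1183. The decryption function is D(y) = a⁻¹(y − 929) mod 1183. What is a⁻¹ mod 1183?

Run Euclid on (1183, 514):
1183 = 2·514 + 155
514 = 3·155 + 49
155 = 3·49 + 8
49 = 6·8 + 1
8 = 8·1 + 0
The gcd is 1. Working backward:
1 = 49 − 6·8
1 = −6·155 + 19·49
1 = 19·514 − 63·155
1 = −63·1183 + 145·514
So 514·145 ≡ 1 (mod 1183).

145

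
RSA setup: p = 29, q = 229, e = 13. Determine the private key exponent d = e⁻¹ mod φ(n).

φ(n) = (p−1)(q−1) = 28·228 = 6384.
Need d with 13·d ≡ 1 (mod 6384). Apply the extended Euclidean algorithm:
6384 = 491*13 + 1
13 = 13*1 + 0
Back-substitute:
1 = 6384 − 491·13
So 13·(-491) ≡ 1 (mod 6384), hence d ≡ -491 ≡ 5893 (mod 6384).

5893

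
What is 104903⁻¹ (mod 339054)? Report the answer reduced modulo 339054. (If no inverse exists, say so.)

gcd(339054, 104903) by repeated division:
339054 = 3*104903 + 24345
104903 = 4*24345 + 7523
24345 = 3*7523 + 1776
7523 = 4*1776 + 419
1776 = 4*419 + 100
419 = 4*100 + 19
100 = 5*19 + 5
19 = 3*5 + 4
5 = 1*4 + 1
4 = 4*1 + 0
gcd = 1, so the inverse exists. Back-substitute:
1 = 5 − 4
1 = −19 + 4·5
1 = 4·100 − 21·19
1 = −21·419 + 88·100
1 = 88·1776 − 373·419
1 = −373·7523 + 1580·1776
1 = 1580·24345 − 5113·7523
1 = −5113·104903 + 22032·24345
1 = 22032·339054 − 71209·104903
Thus 104903·(-71209) ≡ 1 (mod 339054); reducing, -71209 mod 339054 = 267845.

267845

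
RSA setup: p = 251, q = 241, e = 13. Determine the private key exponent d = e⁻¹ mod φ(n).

φ(n) = (p−1)(q−1) = 250·240 = 60000.
Need d with 13·d ≡ 1 (mod 60000). Apply the extended Euclidean algorithm:
60000 = 4615·13 + 5
13 = 2·5 + 3
5 = 1·3 + 2
3 = 1·2 + 1
2 = 2·1 + 0
Back-substitute:
1 = 3 − 2
1 = −5 + 2·3
1 = 2·13 − 5·5
1 = −5·60000 + 23077·13
So 13·23077 ≡ 1 (mod 60000), hence d = 23077.

23077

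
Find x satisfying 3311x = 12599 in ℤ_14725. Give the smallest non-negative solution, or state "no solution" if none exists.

12434

First find gcd(3311, 14725):
14725 = 4×3311 + 1481
3311 = 2×1481 + 349
1481 = 4×349 + 85
349 = 4×85 + 9
85 = 9×9 + 4
9 = 2×4 + 1
4 = 4×1 + 0
gcd = 1, so a unique solution mod 14725 exists.
Back-substitute for the Bézout coefficients:
1 = 9 − 2·4
1 = −2·85 + 19·9
1 = 19·349 − 78·85
1 = −78·1481 + 331·349
1 = 331·3311 − 740·1481
1 = −740·14725 + 3291·3311
So 3311·(3291) ≡ 1 (mod 14725), giving 3311⁻¹ ≡ 3291.
x ≡ 3311⁻¹·12599 ≡ 3291·12599 ≡ 12434 (mod 14725).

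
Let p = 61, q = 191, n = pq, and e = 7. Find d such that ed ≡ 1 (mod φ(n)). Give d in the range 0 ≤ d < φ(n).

8143

φ(n) = (p−1)(q−1) = 60·190 = 11400.
Need d with 7·d ≡ 1 (mod 11400). Apply the extended Euclidean algorithm:
11400 = 1628·7 + 4
7 = 1·4 + 3
4 = 1·3 + 1
3 = 3·1 + 0
Back-substitute:
1 = 4 − 3
1 = −7 + 2·4
1 = 2·11400 − 3257·7
So 7·(-3257) ≡ 1 (mod 11400), hence d ≡ -3257 ≡ 8143 (mod 11400).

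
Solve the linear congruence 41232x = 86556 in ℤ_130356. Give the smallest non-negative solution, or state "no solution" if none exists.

3445

First find gcd(41232, 130356):
130356 = 3×41232 + 6660
41232 = 6×6660 + 1272
6660 = 5×1272 + 300
1272 = 4×300 + 72
300 = 4×72 + 12
72 = 6×12 + 0
gcd = 12 and 12 | 86556, so solutions exist. Divide through by 12: 3436x ≡ 7213 (mod 10863).
Now find 3436⁻¹ mod 10863:
10863 = 3×3436 + 555
3436 = 6×555 + 106
555 = 5×106 + 25
106 = 4×25 + 6
25 = 4×6 + 1
6 = 6×1 + 0
Back-substitute:
1 = 25 − 4·6
1 = −4·106 + 17·25
1 = 17·555 − 89·106
1 = −89·3436 + 551·555
1 = 551·10863 − 1742·3436
So 3436·(-1742) ≡ 1 (mod 10863), i.e. 3436⁻¹ ≡ 9121.
Then x ≡ 9121·7213 ≡ 3445 (mod 10863); the smallest non-negative solution is x = 3445.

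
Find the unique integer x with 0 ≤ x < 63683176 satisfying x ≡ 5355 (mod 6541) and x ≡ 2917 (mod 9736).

Write x = 5355 + 6541·k. Then 6541·k ≡ 2917 − 5355 ≡ 7298 (mod 9736).
Need 6541⁻¹ mod 9736. Extended Euclid on (9736, 6541):
9736 = 1·6541 + 3195
6541 = 2·3195 + 151
3195 = 21·151 + 24
151 = 6·24 + 7
24 = 3·7 + 3
7 = 2·3 + 1
3 = 3·1 + 0
Back-substitute:
1 = 7 − 2·3
1 = −2·24 + 7·7
1 = 7·151 − 44·24
1 = −44·3195 + 931·151
1 = 931·6541 − 1906·3195
1 = −1906·9736 + 2837·6541
6541⁻¹ ≡ 2837 (mod 9736), so k ≡ 2837·7298 ≡ 5690 (mod 9736).
x = 5355 + 6541·5690 = 37223645.

37223645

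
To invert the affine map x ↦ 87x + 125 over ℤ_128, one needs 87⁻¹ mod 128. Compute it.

103

Extended Euclidean algorithm:
128 = 1·87 + 41
87 = 2·41 + 5
41 = 8·5 + 1
5 = 5·1 + 0
Since gcd(87, 128) = 1, back-substitute to write 1 as a combination:
1 = 41 − 8·5
1 = −8·87 + 17·41
1 = 17·128 − 25·87
So 87·(-25) ≡ 1 (mod 128), and -25 ≡ 103 (mod 128).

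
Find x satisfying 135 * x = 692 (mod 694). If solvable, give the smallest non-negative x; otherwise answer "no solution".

First find gcd(135, 694):
694 = 5×135 + 19
135 = 7×19 + 2
19 = 9×2 + 1
2 = 2×1 + 0
gcd = 1, so a unique solution mod 694 exists.
Back-substitute for the Bézout coefficients:
1 = 19 − 9·2
1 = −9·135 + 64·19
1 = 64·694 − 329·135
So 135·(-329) ≡ 1 (mod 694), giving 135⁻¹ ≡ 365.
x ≡ 135⁻¹·692 ≡ 365·692 ≡ 658 (mod 694).

658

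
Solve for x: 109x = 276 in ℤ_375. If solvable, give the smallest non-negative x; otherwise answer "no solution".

264

First find gcd(109, 375):
375 = 3*109 + 48
109 = 2*48 + 13
48 = 3*13 + 9
13 = 1*9 + 4
9 = 2*4 + 1
4 = 4*1 + 0
gcd = 1, so a unique solution mod 375 exists.
Back-substitute for the Bézout coefficients:
1 = 9 − 2·4
1 = −2·13 + 3·9
1 = 3·48 − 11·13
1 = −11·109 + 25·48
1 = 25·375 − 86·109
So 109·(-86) ≡ 1 (mod 375), giving 109⁻¹ ≡ 289.
x ≡ 109⁻¹·276 ≡ 289·276 ≡ 264 (mod 375).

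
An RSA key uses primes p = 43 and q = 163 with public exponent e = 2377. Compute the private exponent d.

541

φ(n) = (p−1)(q−1) = 42·162 = 6804.
Need d with 2377·d ≡ 1 (mod 6804). Apply the extended Euclidean algorithm:
6804 = 2×2377 + 2050
2377 = 1×2050 + 327
2050 = 6×327 + 88
327 = 3×88 + 63
88 = 1×63 + 25
63 = 2×25 + 13
25 = 1×13 + 12
13 = 1×12 + 1
12 = 12×1 + 0
Back-substitute:
1 = 13 − 12
1 = −25 + 2·13
1 = 2·63 − 5·25
1 = −5·88 + 7·63
1 = 7·327 − 26·88
1 = −26·2050 + 163·327
1 = 163·2377 − 189·2050
1 = −189·6804 + 541·2377
So 2377·541 ≡ 1 (mod 6804), hence d = 541.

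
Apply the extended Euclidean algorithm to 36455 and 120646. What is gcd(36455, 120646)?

Euclidean algorithm:
120646 = 3×36455 + 11281
36455 = 3×11281 + 2612
11281 = 4×2612 + 833
2612 = 3×833 + 113
833 = 7×113 + 42
113 = 2×42 + 29
42 = 1×29 + 13
29 = 2×13 + 3
13 = 4×3 + 1
3 = 3×1 + 0
gcd(36455, 120646) = 1.
Working backward:
1 = 13 − 4·3
1 = −4·29 + 9·13
1 = 9·42 − 13·29
1 = −13·113 + 35·42
1 = 35·833 − 258·113
1 = −258·2612 + 809·833
1 = 809·11281 − 3494·2612
1 = −3494·36455 + 11291·11281
1 = 11291·120646 − 37367·36455
So 1 = (11291)·120646 + (-37367)·36455.

1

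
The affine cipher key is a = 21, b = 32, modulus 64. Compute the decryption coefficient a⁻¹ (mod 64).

Apply the Euclidean algorithm to 64 and 21:
64 = 3×21 + 1
21 = 21×1 + 0
Since gcd(21, 64) = 1, back-substitute to write 1 as a combination:
1 = 64 − 3·21
So 21·(-3) ≡ 1 (mod 64), and -3 ≡ 61 (mod 64).

61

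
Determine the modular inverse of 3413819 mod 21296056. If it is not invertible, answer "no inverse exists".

17761659

gcd(21296056, 3413819) by repeated division:
21296056 = 6·3413819 + 813142
3413819 = 4·813142 + 161251
813142 = 5·161251 + 6887
161251 = 23·6887 + 2850
6887 = 2·2850 + 1187
2850 = 2·1187 + 476
1187 = 2·476 + 235
476 = 2·235 + 6
235 = 39·6 + 1
6 = 6·1 + 0
gcd = 1, so the inverse exists. Back-substitute:
1 = 235 − 39·6
1 = −39·476 + 79·235
1 = 79·1187 − 197·476
1 = −197·2850 + 473·1187
1 = 473·6887 − 1143·2850
1 = −1143·161251 + 26762·6887
1 = 26762·813142 − 134953·161251
1 = −134953·3413819 + 566574·813142
1 = 566574·21296056 − 3534397·3413819
So 3413819·(-3534397) ≡ 1 (mod 21296056), and -3534397 ≡ 17761659 (mod 21296056).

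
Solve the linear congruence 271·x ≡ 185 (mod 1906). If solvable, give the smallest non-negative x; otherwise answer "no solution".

First find gcd(271, 1906):
1906 = 7×271 + 9
271 = 30×9 + 1
9 = 9×1 + 0
gcd = 1, so a unique solution mod 1906 exists.
Back-substitute for the Bézout coefficients:
1 = 271 − 30·9
1 = −30·1906 + 211·271
So 271·(211) ≡ 1 (mod 1906), giving 271⁻¹ ≡ 211.
x ≡ 271⁻¹·185 ≡ 211·185 ≡ 915 (mod 1906).

915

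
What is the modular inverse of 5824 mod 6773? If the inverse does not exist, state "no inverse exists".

no inverse exists

Compute gcd(5824, 6773):
6773 = 1*5824 + 949
5824 = 6*949 + 130
949 = 7*130 + 39
130 = 3*39 + 13
39 = 3*13 + 0
Since gcd = 13 > 1, 5824 is not a unit mod 6773.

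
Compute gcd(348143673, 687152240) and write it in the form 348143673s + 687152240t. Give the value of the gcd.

Euclidean algorithm:
687152240 = 1*348143673 + 339008567
348143673 = 1*339008567 + 9135106
339008567 = 37*9135106 + 1009645
9135106 = 9*1009645 + 48301
1009645 = 20*48301 + 43625
48301 = 1*43625 + 4676
43625 = 9*4676 + 1541
4676 = 3*1541 + 53
1541 = 29*53 + 4
53 = 13*4 + 1
4 = 4*1 + 0
gcd(348143673, 687152240) = 1.
Express as a combination:
1 = 53 − 13·4
1 = −13·1541 + 378·53
1 = 378·4676 − 1147·1541
1 = −1147·43625 + 10701·4676
1 = 10701·48301 − 11848·43625
1 = −11848·1009645 + 247661·48301
1 = 247661·9135106 − 2240797·1009645
1 = −2240797·339008567 + 83157150·9135106
1 = 83157150·348143673 − 85397947·339008567
1 = −85397947·687152240 + 168555097·348143673
So 1 = (-85397947)·687152240 + (168555097)·348143673.

1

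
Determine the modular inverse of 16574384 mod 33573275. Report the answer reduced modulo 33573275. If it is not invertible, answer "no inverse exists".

32048939

Run Euclid on (33573275, 16574384):
33573275 = 2*16574384 + 424507
16574384 = 39*424507 + 18611
424507 = 22*18611 + 15065
18611 = 1*15065 + 3546
15065 = 4*3546 + 881
3546 = 4*881 + 22
881 = 40*22 + 1
22 = 22*1 + 0
The gcd is 1. Working backward:
1 = 881 − 40·22
1 = −40·3546 + 161·881
1 = 161·15065 − 684·3546
1 = −684·18611 + 845·15065
1 = 845·424507 − 19274·18611
1 = −19274·16574384 + 752531·424507
1 = 752531·33573275 − 1524336·16574384
So 16574384·(-1524336) ≡ 1 (mod 33573275), and -1524336 ≡ 32048939 (mod 33573275).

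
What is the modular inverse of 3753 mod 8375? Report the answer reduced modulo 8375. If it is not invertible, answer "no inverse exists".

Run Euclid on (8375, 3753):
8375 = 2·3753 + 869
3753 = 4·869 + 277
869 = 3·277 + 38
277 = 7·38 + 11
38 = 3·11 + 5
11 = 2·5 + 1
5 = 5·1 + 0
Since gcd(3753, 8375) = 1, back-substitute to write 1 as a combination:
1 = 11 − 2·5
1 = −2·38 + 7·11
1 = 7·277 − 51·38
1 = −51·869 + 160·277
1 = 160·3753 − 691·869
1 = −691·8375 + 1542·3753
So 3753·1542 ≡ 1 (mod 8375).

1542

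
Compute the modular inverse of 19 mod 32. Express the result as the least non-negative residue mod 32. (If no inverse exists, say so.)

27

Apply the Euclidean algorithm to 32 and 19:
32 = 1×19 + 13
19 = 1×13 + 6
13 = 2×6 + 1
6 = 6×1 + 0
Since gcd(19, 32) = 1, back-substitute to write 1 as a combination:
1 = 13 − 2·6
1 = −2·19 + 3·13
1 = 3·32 − 5·19
So 19·(-5) ≡ 1 (mod 32), and -5 ≡ 27 (mod 32).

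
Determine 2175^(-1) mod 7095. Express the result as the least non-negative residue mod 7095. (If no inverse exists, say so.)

Compute gcd(2175, 7095):
7095 = 3*2175 + 570
2175 = 3*570 + 465
570 = 1*465 + 105
465 = 4*105 + 45
105 = 2*45 + 15
45 = 3*15 + 0
The gcd is 15, not 1, hence no inverse exists.

no inverse exists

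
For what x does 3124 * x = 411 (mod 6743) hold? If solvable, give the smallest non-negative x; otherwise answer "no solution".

gcd(3124, 6743):
6743 = 2·3124 + 495
3124 = 6·495 + 154
495 = 3·154 + 33
154 = 4·33 + 22
33 = 1·22 + 11
22 = 2·11 + 0
gcd = 11, but 11 ∤ 411, so the congruence has no solution.

no solution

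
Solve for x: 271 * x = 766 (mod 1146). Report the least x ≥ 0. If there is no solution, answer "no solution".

616

First find gcd(271, 1146):
1146 = 4*271 + 62
271 = 4*62 + 23
62 = 2*23 + 16
23 = 1*16 + 7
16 = 2*7 + 2
7 = 3*2 + 1
2 = 2*1 + 0
gcd = 1, so a unique solution mod 1146 exists.
Back-substitute for the Bézout coefficients:
1 = 7 − 3·2
1 = −3·16 + 7·7
1 = 7·23 − 10·16
1 = −10·62 + 27·23
1 = 27·271 − 118·62
1 = −118·1146 + 499·271
So 271·(499) ≡ 1 (mod 1146), giving 271⁻¹ ≡ 499.
x ≡ 271⁻¹·766 ≡ 499·766 ≡ 616 (mod 1146).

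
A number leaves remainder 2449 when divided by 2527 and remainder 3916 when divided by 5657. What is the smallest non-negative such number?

Write x = 2449 + 2527·k. Then 2527·k ≡ 3916 − 2449 ≡ 1467 (mod 5657).
Need 2527⁻¹ mod 5657. Extended Euclid on (5657, 2527):
5657 = 2·2527 + 603
2527 = 4·603 + 115
603 = 5·115 + 28
115 = 4·28 + 3
28 = 9·3 + 1
3 = 3·1 + 0
Back-substitute:
1 = 28 − 9·3
1 = −9·115 + 37·28
1 = 37·603 − 194·115
1 = −194·2527 + 813·603
1 = 813·5657 − 1820·2527
2527⁻¹ ≡ 3837 (mod 5657), so k ≡ 3837·1467 ≡ 164 (mod 5657).
x = 2449 + 2527·164 = 416877.

416877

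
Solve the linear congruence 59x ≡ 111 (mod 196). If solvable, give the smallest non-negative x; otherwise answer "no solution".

First find gcd(59, 196):
196 = 3×59 + 19
59 = 3×19 + 2
19 = 9×2 + 1
2 = 2×1 + 0
gcd = 1, so a unique solution mod 196 exists.
Back-substitute for the Bézout coefficients:
1 = 19 − 9·2
1 = −9·59 + 28·19
1 = 28·196 − 93·59
So 59·(-93) ≡ 1 (mod 196), giving 59⁻¹ ≡ 103.
x ≡ 59⁻¹·111 ≡ 103·111 ≡ 65 (mod 196).

65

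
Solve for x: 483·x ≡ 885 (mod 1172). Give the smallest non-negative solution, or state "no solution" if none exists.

First find gcd(483, 1172):
1172 = 2*483 + 206
483 = 2*206 + 71
206 = 2*71 + 64
71 = 1*64 + 7
64 = 9*7 + 1
7 = 7*1 + 0
gcd = 1, so a unique solution mod 1172 exists.
Back-substitute for the Bézout coefficients:
1 = 64 − 9·7
1 = −9·71 + 10·64
1 = 10·206 − 29·71
1 = −29·483 + 68·206
1 = 68·1172 − 165·483
So 483·(-165) ≡ 1 (mod 1172), giving 483⁻¹ ≡ 1007.
x ≡ 483⁻¹·885 ≡ 1007·885 ≡ 475 (mod 1172).

475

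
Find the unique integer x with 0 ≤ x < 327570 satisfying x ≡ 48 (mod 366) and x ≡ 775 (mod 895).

Write x = 48 + 366·k. Then 366·k ≡ 775 − 48 ≡ 727 (mod 895).
Need 366⁻¹ mod 895. Extended Euclid on (895, 366):
895 = 2×366 + 163
366 = 2×163 + 40
163 = 4×40 + 3
40 = 13×3 + 1
3 = 3×1 + 0
Back-substitute:
1 = 40 − 13·3
1 = −13·163 + 53·40
1 = 53·366 − 119·163
1 = −119·895 + 291·366
366⁻¹ ≡ 291 (mod 895), so k ≡ 291·727 ≡ 337 (mod 895).
x = 48 + 366·337 = 123390.

123390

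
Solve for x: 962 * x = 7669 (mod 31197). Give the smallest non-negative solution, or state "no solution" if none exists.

First find gcd(962, 31197):
31197 = 32*962 + 413
962 = 2*413 + 136
413 = 3*136 + 5
136 = 27*5 + 1
5 = 5*1 + 0
gcd = 1, so a unique solution mod 31197 exists.
Back-substitute for the Bézout coefficients:
1 = 136 − 27·5
1 = −27·413 + 82·136
1 = 82·962 − 191·413
1 = −191·31197 + 6194·962
So 962·(6194) ≡ 1 (mod 31197), giving 962⁻¹ ≡ 6194.
x ≡ 962⁻¹·7669 ≡ 6194·7669 ≡ 19952 (mod 31197).

19952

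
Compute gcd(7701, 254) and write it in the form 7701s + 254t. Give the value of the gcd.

1

Repeated division:
7701 = 30*254 + 81
254 = 3*81 + 11
81 = 7*11 + 4
11 = 2*4 + 3
4 = 1*3 + 1
3 = 3*1 + 0
gcd(7701, 254) = 1.
Working backward:
1 = 4 − 3
1 = −11 + 3·4
1 = 3·81 − 22·11
1 = −22·254 + 69·81
1 = 69·7701 − 2092·254
So 1 = (69)·7701 + (-2092)·254.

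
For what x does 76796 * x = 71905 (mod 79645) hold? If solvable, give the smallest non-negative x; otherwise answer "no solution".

First find gcd(76796, 79645):
79645 = 1*76796 + 2849
76796 = 26*2849 + 2722
2849 = 1*2722 + 127
2722 = 21*127 + 55
127 = 2*55 + 17
55 = 3*17 + 4
17 = 4*4 + 1
4 = 4*1 + 0
gcd = 1, so a unique solution mod 79645 exists.
Back-substitute for the Bézout coefficients:
1 = 17 − 4·4
1 = −4·55 + 13·17
1 = 13·127 − 30·55
1 = −30·2722 + 643·127
1 = 643·2849 − 673·2722
1 = −673·76796 + 18141·2849
1 = 18141·79645 − 18814·76796
So 76796·(-18814) ≡ 1 (mod 79645), giving 76796⁻¹ ≡ 60831.
x ≡ 76796⁻¹·71905 ≡ 60831·71905 ≡ 29300 (mod 79645).

29300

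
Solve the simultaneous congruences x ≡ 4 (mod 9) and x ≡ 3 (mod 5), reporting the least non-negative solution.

Write x = 4 + 9·k. Then 9·k ≡ 3 − 4 ≡ 4 (mod 5).
Need 9⁻¹ mod 5. Extended Euclid on (5, 4):
5 = 1×4 + 1
4 = 4×1 + 0
Back-substitute:
1 = 5 − 4
9⁻¹ ≡ 4 (mod 5), so k ≡ 4·4 ≡ 1 (mod 5).
x = 4 + 9·1 = 13.

13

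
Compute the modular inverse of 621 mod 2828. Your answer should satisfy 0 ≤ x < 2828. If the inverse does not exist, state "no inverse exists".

633

Extended Euclidean algorithm:
2828 = 4·621 + 344
621 = 1·344 + 277
344 = 1·277 + 67
277 = 4·67 + 9
67 = 7·9 + 4
9 = 2·4 + 1
4 = 4·1 + 0
The gcd is 1. Working backward:
1 = 9 − 2·4
1 = −2·67 + 15·9
1 = 15·277 − 62·67
1 = −62·344 + 77·277
1 = 77·621 − 139·344
1 = −139·2828 + 633·621
So 621·633 ≡ 1 (mod 2828).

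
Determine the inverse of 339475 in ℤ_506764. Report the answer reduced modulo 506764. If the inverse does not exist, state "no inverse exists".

Apply the Euclidean algorithm to 506764 and 339475:
506764 = 1×339475 + 167289
339475 = 2×167289 + 4897
167289 = 34×4897 + 791
4897 = 6×791 + 151
791 = 5×151 + 36
151 = 4×36 + 7
36 = 5×7 + 1
7 = 7×1 + 0
gcd = 1, so the inverse exists. Back-substitute:
1 = 36 − 5·7
1 = −5·151 + 21·36
1 = 21·791 − 110·151
1 = −110·4897 + 681·791
1 = 681·167289 − 23264·4897
1 = −23264·339475 + 47209·167289
1 = 47209·506764 − 70473·339475
Hence 339475⁻¹ ≡ -70473 ≡ 436291 (mod 506764).

436291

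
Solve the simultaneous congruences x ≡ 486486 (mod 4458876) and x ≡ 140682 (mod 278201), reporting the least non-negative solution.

259551658446

Write x = 486486 + 4458876·k. Then 4458876·k ≡ 140682 − 486486 ≡ 210598 (mod 278201).
Need 4458876⁻¹ mod 278201. Extended Euclid on (278201, 7660):
278201 = 36×7660 + 2441
7660 = 3×2441 + 337
2441 = 7×337 + 82
337 = 4×82 + 9
82 = 9×9 + 1
9 = 9×1 + 0
Back-substitute:
1 = 82 − 9·9
1 = −9·337 + 37·82
1 = 37·2441 − 268·337
1 = −268·7660 + 841·2441
1 = 841·278201 − 30544·7660
4458876⁻¹ ≡ 247657 (mod 278201), so k ≡ 247657·210598 ≡ 58210 (mod 278201).
x = 486486 + 4458876·58210 = 259551658446.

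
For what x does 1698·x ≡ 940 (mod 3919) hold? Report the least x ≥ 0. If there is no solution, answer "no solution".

First find gcd(1698, 3919):
3919 = 2×1698 + 523
1698 = 3×523 + 129
523 = 4×129 + 7
129 = 18×7 + 3
7 = 2×3 + 1
3 = 3×1 + 0
gcd = 1, so a unique solution mod 3919 exists.
Back-substitute for the Bézout coefficients:
1 = 7 − 2·3
1 = −2·129 + 37·7
1 = 37·523 − 150·129
1 = −150·1698 + 487·523
1 = 487·3919 − 1124·1698
So 1698·(-1124) ≡ 1 (mod 3919), giving 1698⁻¹ ≡ 2795.
x ≡ 1698⁻¹·940 ≡ 2795·940 ≡ 1570 (mod 3919).

1570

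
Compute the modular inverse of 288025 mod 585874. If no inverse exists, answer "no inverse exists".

309695

Run Euclid on (585874, 288025):
585874 = 2·288025 + 9824
288025 = 29·9824 + 3129
9824 = 3·3129 + 437
3129 = 7·437 + 70
437 = 6·70 + 17
70 = 4·17 + 2
17 = 8·2 + 1
2 = 2·1 + 0
Since gcd(288025, 585874) = 1, back-substitute to write 1 as a combination:
1 = 17 − 8·2
1 = −8·70 + 33·17
1 = 33·437 − 206·70
1 = −206·3129 + 1475·437
1 = 1475·9824 − 4631·3129
1 = −4631·288025 + 135774·9824
1 = 135774·585874 − 276179·288025
Thus 288025·(-276179) ≡ 1 (mod 585874); reducing, -276179 mod 585874 = 309695.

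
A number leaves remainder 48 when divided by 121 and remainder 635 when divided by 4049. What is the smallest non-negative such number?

Write x = 48 + 121·k. Then 121·k ≡ 635 − 48 ≡ 587 (mod 4049).
Need 121⁻¹ mod 4049. Extended Euclid on (4049, 121):
4049 = 33·121 + 56
121 = 2·56 + 9
56 = 6·9 + 2
9 = 4·2 + 1
2 = 2·1 + 0
Back-substitute:
1 = 9 − 4·2
1 = −4·56 + 25·9
1 = 25·121 − 54·56
1 = −54·4049 + 1807·121
121⁻¹ ≡ 1807 (mod 4049), so k ≡ 1807·587 ≡ 3920 (mod 4049).
x = 48 + 121·3920 = 474368.

474368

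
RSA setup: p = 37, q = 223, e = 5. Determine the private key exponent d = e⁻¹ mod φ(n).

3197

φ(n) = (p−1)(q−1) = 36·222 = 7992.
Need d with 5·d ≡ 1 (mod 7992). Apply the extended Euclidean algorithm:
7992 = 1598·5 + 2
5 = 2·2 + 1
2 = 2·1 + 0
Back-substitute:
1 = 5 − 2·2
1 = −2·7992 + 3197·5
So 5·3197 ≡ 1 (mod 7992), hence d = 3197.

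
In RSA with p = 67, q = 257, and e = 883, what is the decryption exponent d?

7099

φ(n) = (p−1)(q−1) = 66·256 = 16896.
Need d with 883·d ≡ 1 (mod 16896). Apply the extended Euclidean algorithm:
16896 = 19*883 + 119
883 = 7*119 + 50
119 = 2*50 + 19
50 = 2*19 + 12
19 = 1*12 + 7
12 = 1*7 + 5
7 = 1*5 + 2
5 = 2*2 + 1
2 = 2*1 + 0
Back-substitute:
1 = 5 − 2·2
1 = −2·7 + 3·5
1 = 3·12 − 5·7
1 = −5·19 + 8·12
1 = 8·50 − 21·19
1 = −21·119 + 50·50
1 = 50·883 − 371·119
1 = −371·16896 + 7099·883
So 883·7099 ≡ 1 (mod 16896), hence d = 7099.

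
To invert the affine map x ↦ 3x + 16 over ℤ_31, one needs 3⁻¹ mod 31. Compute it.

21

gcd(31, 3) by repeated division:
31 = 10*3 + 1
3 = 3*1 + 0
Since gcd(3, 31) = 1, back-substitute to write 1 as a combination:
1 = 31 − 10·3
Thus 3·(-10) ≡ 1 (mod 31); reducing, -10 mod 31 = 21.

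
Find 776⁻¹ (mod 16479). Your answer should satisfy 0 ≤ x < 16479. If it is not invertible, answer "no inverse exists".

gcd(16479, 776) by repeated division:
16479 = 21·776 + 183
776 = 4·183 + 44
183 = 4·44 + 7
44 = 6·7 + 2
7 = 3·2 + 1
2 = 2·1 + 0
Since gcd(776, 16479) = 1, back-substitute to write 1 as a combination:
1 = 7 − 3·2
1 = −3·44 + 19·7
1 = 19·183 − 79·44
1 = −79·776 + 335·183
1 = 335·16479 − 7114·776
Thus 776·(-7114) ≡ 1 (mod 16479); reducing, -7114 mod 16479 = 9365.

9365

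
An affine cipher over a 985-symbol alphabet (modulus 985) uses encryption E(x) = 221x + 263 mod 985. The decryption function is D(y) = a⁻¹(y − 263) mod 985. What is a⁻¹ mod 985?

Run Euclid on (985, 221):
985 = 4*221 + 101
221 = 2*101 + 19
101 = 5*19 + 6
19 = 3*6 + 1
6 = 6*1 + 0
gcd = 1, so the inverse exists. Back-substitute:
1 = 19 − 3·6
1 = −3·101 + 16·19
1 = 16·221 − 35·101
1 = −35·985 + 156·221
So 221·156 ≡ 1 (mod 985).

156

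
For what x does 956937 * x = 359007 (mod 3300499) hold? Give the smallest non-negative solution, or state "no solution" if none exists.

48166

First find gcd(956937, 3300499):
3300499 = 3×956937 + 429688
956937 = 2×429688 + 97561
429688 = 4×97561 + 39444
97561 = 2×39444 + 18673
39444 = 2×18673 + 2098
18673 = 8×2098 + 1889
2098 = 1×1889 + 209
1889 = 9×209 + 8
209 = 26×8 + 1
8 = 8×1 + 0
gcd = 1, so a unique solution mod 3300499 exists.
Back-substitute for the Bézout coefficients:
1 = 209 − 26·8
1 = −26·1889 + 235·209
1 = 235·2098 − 261·1889
1 = −261·18673 + 2323·2098
1 = 2323·39444 − 4907·18673
1 = −4907·97561 + 12137·39444
1 = 12137·429688 − 53455·97561
1 = −53455·956937 + 119047·429688
1 = 119047·3300499 − 410596·956937
So 956937·(-410596) ≡ 1 (mod 3300499), giving 956937⁻¹ ≡ 2889903.
x ≡ 956937⁻¹·359007 ≡ 2889903·359007 ≡ 48166 (mod 3300499).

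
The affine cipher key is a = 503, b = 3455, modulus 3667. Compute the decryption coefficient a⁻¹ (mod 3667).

226

gcd(3667, 503) by repeated division:
3667 = 7*503 + 146
503 = 3*146 + 65
146 = 2*65 + 16
65 = 4*16 + 1
16 = 16*1 + 0
Since gcd(503, 3667) = 1, back-substitute to write 1 as a combination:
1 = 65 − 4·16
1 = −4·146 + 9·65
1 = 9·503 − 31·146
1 = −31·3667 + 226·503
So 503·226 ≡ 1 (mod 3667).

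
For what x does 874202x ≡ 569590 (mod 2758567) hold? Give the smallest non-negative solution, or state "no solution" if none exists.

First find gcd(874202, 2758567):
2758567 = 3·874202 + 135961
874202 = 6·135961 + 58436
135961 = 2·58436 + 19089
58436 = 3·19089 + 1169
19089 = 16·1169 + 385
1169 = 3·385 + 14
385 = 27·14 + 7
14 = 2·7 + 0
gcd = 7 and 7 | 569590, so solutions exist. Divide through by 7: 124886x ≡ 81370 (mod 394081).
Now find 124886⁻¹ mod 394081:
394081 = 3×124886 + 19423
124886 = 6×19423 + 8348
19423 = 2×8348 + 2727
8348 = 3×2727 + 167
2727 = 16×167 + 55
167 = 3×55 + 2
55 = 27×2 + 1
2 = 2×1 + 0
Back-substitute:
1 = 55 − 27·2
1 = −27·167 + 82·55
1 = 82·2727 − 1339·167
1 = −1339·8348 + 4099·2727
1 = 4099·19423 − 9537·8348
1 = −9537·124886 + 61321·19423
1 = 61321·394081 − 193500·124886
So 124886·(-193500) ≡ 1 (mod 394081), i.e. 124886⁻¹ ≡ 200581.
Then x ≡ 200581·81370 ≡ 17274 (mod 394081); the smallest non-negative solution is x = 17274.

17274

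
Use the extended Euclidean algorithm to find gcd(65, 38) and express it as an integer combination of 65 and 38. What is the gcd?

Euclidean algorithm:
65 = 1*38 + 27
38 = 1*27 + 11
27 = 2*11 + 5
11 = 2*5 + 1
5 = 5*1 + 0
gcd(65, 38) = 1.
Working backward:
1 = 11 − 2·5
1 = −2·27 + 5·11
1 = 5·38 − 7·27
1 = −7·65 + 12·38
So 1 = (-7)·65 + (12)·38.

1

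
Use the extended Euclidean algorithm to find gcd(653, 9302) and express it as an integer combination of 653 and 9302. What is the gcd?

1

Euclidean algorithm:
9302 = 14·653 + 160
653 = 4·160 + 13
160 = 12·13 + 4
13 = 3·4 + 1
4 = 4·1 + 0
gcd(653, 9302) = 1.
Express as a combination:
1 = 13 − 3·4
1 = −3·160 + 37·13
1 = 37·653 − 151·160
1 = −151·9302 + 2151·653
So 1 = (-151)·9302 + (2151)·653.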